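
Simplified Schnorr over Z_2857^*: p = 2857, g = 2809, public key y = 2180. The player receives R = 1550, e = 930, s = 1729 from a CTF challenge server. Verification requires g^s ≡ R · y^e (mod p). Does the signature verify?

g^s mod p:
2809^2 = 7890481 ≡ 2304
2809^4 ≡ 2304^2 = 5308416 ≡ 110
2809^8 ≡ 110^2 = 12100 ≡ 672
2809^16 ≡ 672^2 = 451584 ≡ 178
2809^32 ≡ 178^2 = 31684 ≡ 257
2809^64 ≡ 257^2 = 66049 ≡ 338
2809^128 ≡ 338^2 = 114244 ≡ 2821
2809^256 ≡ 2821^2 = 7958041 ≡ 1296
2809^512 ≡ 1296^2 = 1679616 ≡ 2557
2809^1024 ≡ 2557^2 = 6538249 ≡ 1433
1729 = 1024 + 512 + 128 + 64 + 1, so 2809^1729 ≡ 1433·2557·2821·338·2809 ≡ 2745 (mod 2857)
R · y^e mod p:
2180^2 = 4752400 ≡ 1209
2180^4 ≡ 1209^2 = 1461681 ≡ 1754
2180^8 ≡ 1754^2 = 3076516 ≡ 2384
2180^16 ≡ 2384^2 = 5683456 ≡ 883
2180^32 ≡ 883^2 = 779689 ≡ 2585
2180^64 ≡ 2585^2 = 6682225 ≡ 2559
2180^128 ≡ 2559^2 = 6548481 ≡ 237
2180^256 ≡ 237^2 = 56169 ≡ 1886
2180^512 ≡ 1886^2 = 3556996 ≡ 31
930 = 512 + 256 + 128 + 32 + 2, so 2180^930 ≡ 31·1886·237·2585·1209 ≡ 2344 (mod 2857)
1550·2344 = 3633200 ≡ 1953 (mod 2857)
2745 ≠ 1953; the check fails.

does not verify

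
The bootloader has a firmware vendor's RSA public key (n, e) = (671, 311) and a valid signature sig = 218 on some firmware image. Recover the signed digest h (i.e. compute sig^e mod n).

sig^311 mod 671 = 185

185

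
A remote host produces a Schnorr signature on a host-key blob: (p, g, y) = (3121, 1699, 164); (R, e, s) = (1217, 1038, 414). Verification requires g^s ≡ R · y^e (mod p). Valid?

no

g^s mod p:
Squares mod 3121: 1699^1≡1699, 1699^2≡2797, 1699^4≡1983, 1699^8≡2950, 1699^16≡1152, 1699^32≡679, 1699^64≡2254, 1699^128≡2649, 1699^256≡1193
414 = 256 + 128 + 16 + 8 + 4 + 2, so 1699^414 ≡ 1193·2649·1152·2950·1983·2797 ≡ 369 (mod 3121)
R · y^e mod p:
Squares mod 3121: 164^1≡164, 164^2≡1928, 164^4≡73, 164^8≡2208, 164^16≡262, 164^32≡3103, 164^64≡324, 164^128≡1983, 164^256≡2950, 164^512≡1152, 164^1024≡679
1038 = 1024 + 8 + 4 + 2, so 164^1038 ≡ 679·2208·73·1928 ≡ 1138 (mod 3121)
1217·1138 = 1384946 ≡ 2343 (mod 3121)
369 ≠ 2343; the check fails.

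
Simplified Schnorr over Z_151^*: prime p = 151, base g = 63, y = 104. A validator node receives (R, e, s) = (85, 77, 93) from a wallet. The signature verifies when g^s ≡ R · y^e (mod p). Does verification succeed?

passes

g^s mod p:
63^93 mod 151 = 79
R · y^e mod p:
104^77 mod 151 = 56
85·56 = 4760 ≡ 79 (mod 151)
79 ≡ 79 (mod 151); signature holds.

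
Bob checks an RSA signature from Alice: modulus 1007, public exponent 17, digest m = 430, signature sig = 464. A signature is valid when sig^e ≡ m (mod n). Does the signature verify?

verifies

Squares mod 1007: sig^1≡464, sig^2≡805, sig^4≡524, sig^8≡672, sig^16≡448
17 = 16 + 1, so sig^17 ≡ 448·464 ≡ 430 (mod 1007)
Since 430 equals the digest 430, verification succeeds.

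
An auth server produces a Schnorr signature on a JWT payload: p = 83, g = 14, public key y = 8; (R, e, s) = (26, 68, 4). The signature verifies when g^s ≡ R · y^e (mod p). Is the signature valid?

valid

g^s mod p:
14^4 mod 83 = 70
R · y^e mod p:
8^68 mod 83 = 41
26·41 = 1066 ≡ 70 (mod 83)
70 ≡ 70 (mod 83); signature holds.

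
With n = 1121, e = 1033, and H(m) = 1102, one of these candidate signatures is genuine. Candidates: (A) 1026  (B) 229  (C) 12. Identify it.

A

Candidate A: Squares mod 1121: 1026^1≡1026, 1026^2≡57, 1026^4≡1007, 1026^8≡665, 1026^16≡551, 1026^32≡931, 1026^64≡228, 1026^128≡418, 1026^256≡969, 1026^512≡684, 1026^1024≡399; 1033 = 1024 + 8 + 1, so 1026^1033 ≡ 399·665·1026 ≡ 1102 (mod 1121)
  → matches H(m) = 1102
Candidate B: Squares mod 1121: 229^1≡229, 229^2≡875, 229^4≡1103, 229^8≡324, 229^16≡723, 229^32≡343, 229^64≡1065, 229^128≡894, 229^256≡1084, 229^512≡248, 229^1024≡970; 1033 = 1024 + 8 + 1, so 229^1033 ≡ 970·324·229 ≡ 799 (mod 1121)
Candidate C: Squares mod 1121: 12^1≡12, 12^2≡144, 12^4≡558, 12^8≡847, 12^16≡1090, 12^32≡961, 12^64≡938, 12^128≡980, 12^256≡824, 12^512≡771, 12^1024≡311; 1033 = 1024 + 8 + 1, so 12^1033 ≡ 311·847·12 ≡ 905 (mod 1121)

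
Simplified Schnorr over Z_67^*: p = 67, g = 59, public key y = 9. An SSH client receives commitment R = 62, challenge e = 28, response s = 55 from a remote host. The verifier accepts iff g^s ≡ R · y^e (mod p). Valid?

g^s mod p:
59^2 = 3481 ≡ 64
59^4 ≡ 64^2 = 4096 ≡ 9
59^8 ≡ 9^2 = 81 ≡ 14
59^16 ≡ 14^2 = 196 ≡ 62
59^32 ≡ 62^2 = 3844 ≡ 25
55 = 32 + 16 + 4 + 2 + 1, so 59^55 ≡ 25·62·9·64·59 ≡ 1 (mod 67)
R · y^e mod p:
9^2 = 81 ≡ 14
9^4 ≡ 14^2 = 196 ≡ 62
9^8 ≡ 62^2 = 3844 ≡ 25
9^16 ≡ 25^2 = 625 ≡ 22
28 = 16 + 8 + 4, so 9^28 ≡ 22·25·62 ≡ 64 (mod 67)
62·64 = 3968 ≡ 15 (mod 67)
1 ≠ 15; the check fails.

no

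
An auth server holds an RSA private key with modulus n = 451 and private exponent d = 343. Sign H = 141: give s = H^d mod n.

256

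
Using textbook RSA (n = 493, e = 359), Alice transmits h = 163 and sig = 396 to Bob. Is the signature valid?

sig^2 ≡ 396^2 = 156816 ≡ 42
sig^4 ≡ 42^2 = 1764 ≡ 285
sig^8 ≡ 285^2 = 81225 ≡ 373
sig^16 ≡ 373^2 = 139129 ≡ 103
sig^32 ≡ 103^2 = 10609 ≡ 256
sig^64 ≡ 256^2 = 65536 ≡ 460
sig^128 ≡ 460^2 = 211600 ≡ 103
sig^256 ≡ 103^2 = 10609 ≡ 256
359 = 256 + 64 + 32 + 4 + 2 + 1, so sig^359 ≡ 256·460·256·285·42·396 ≡ 163 (mod 493)
163 = h, so the signature checks out.

valid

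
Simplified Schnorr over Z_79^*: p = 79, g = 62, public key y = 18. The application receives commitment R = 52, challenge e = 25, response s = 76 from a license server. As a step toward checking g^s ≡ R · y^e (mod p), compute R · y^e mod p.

38

18^2 = 324 ≡ 8
18^4 ≡ 8^2 = 64
18^8 ≡ 64^2 = 4096 ≡ 67
18^16 ≡ 67^2 = 4489 ≡ 65
25 = 16 + 8 + 1, so 18^25 ≡ 65·67·18 ≡ 22 (mod 79)
R · y^e ≡ 52·22 = 1144 ≡ 38 (mod 79)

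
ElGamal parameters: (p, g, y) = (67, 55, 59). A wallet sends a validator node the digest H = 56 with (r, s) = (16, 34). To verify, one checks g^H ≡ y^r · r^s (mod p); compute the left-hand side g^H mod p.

55^56 mod 67 = 54

54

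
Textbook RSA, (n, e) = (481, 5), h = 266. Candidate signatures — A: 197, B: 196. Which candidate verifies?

Candidate A: 197^2 = 38809 ≡ 329; 197^4 ≡ 329^2 = 108241 ≡ 16; 5 = 4 + 1, so 197^5 ≡ 16·197 ≡ 266 (mod 481)
  → matches h = 266
Candidate B: 196^2 = 38416 ≡ 417; 196^4 ≡ 417^2 = 173889 ≡ 248; 5 = 4 + 1, so 196^5 ≡ 248·196 ≡ 27 (mod 481)

A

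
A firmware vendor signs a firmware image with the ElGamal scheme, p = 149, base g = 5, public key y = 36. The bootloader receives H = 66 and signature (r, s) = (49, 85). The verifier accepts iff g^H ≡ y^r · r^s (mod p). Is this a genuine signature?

genuine

Left side g^H mod p:
Squares mod 149: 5^1≡5, 5^2≡25, 5^4≡29, 5^8≡96, 5^16≡127, 5^32≡37, 5^64≡28
66 = 64 + 2, so 5^66 ≡ 28·25 ≡ 104 (mod 149)
Right side y^r · r^s mod p:
Squares mod 149: 36^1≡36, 36^2≡104, 36^4≡88, 36^8≡145, 36^16≡16, 36^32≡107
49 = 32 + 16 + 1, so 36^49 ≡ 107·16·36 ≡ 95 (mod 149)
Squares mod 149: 49^1≡49, 49^2≡17, 49^4≡140, 49^8≡81, 49^16≡5, 49^32≡25, 49^64≡29
85 = 64 + 16 + 4 + 1, so 49^85 ≡ 29·5·140·49 ≡ 125 (mod 149)
95·125 = 11875 ≡ 104 (mod 149)
104 ≡ 104 (mod 149), so the signature is genuine.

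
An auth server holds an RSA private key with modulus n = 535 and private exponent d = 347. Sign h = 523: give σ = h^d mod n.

487

h^2 ≡ 523^2 = 273529 ≡ 144
h^4 ≡ 144^2 = 20736 ≡ 406
h^8 ≡ 406^2 = 164836 ≡ 56
h^16 ≡ 56^2 = 3136 ≡ 461
h^32 ≡ 461^2 = 212521 ≡ 126
h^64 ≡ 126^2 = 15876 ≡ 361
h^128 ≡ 361^2 = 130321 ≡ 316
h^256 ≡ 316^2 = 99856 ≡ 346
347 = 256 + 64 + 16 + 8 + 2 + 1, so h^347 ≡ 346·361·461·56·144·523 ≡ 487 (mod 535)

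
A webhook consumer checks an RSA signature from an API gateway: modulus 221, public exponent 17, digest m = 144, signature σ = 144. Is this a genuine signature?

genuine

σ^17 mod 221 = 144
144 = m, so the signature checks out.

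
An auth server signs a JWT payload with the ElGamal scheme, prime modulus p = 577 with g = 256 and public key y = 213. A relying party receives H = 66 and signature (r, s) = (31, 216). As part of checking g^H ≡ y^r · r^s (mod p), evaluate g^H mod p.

213

256^2 = 65536 ≡ 335
256^4 ≡ 335^2 = 112225 ≡ 287
256^8 ≡ 287^2 = 82369 ≡ 435
256^16 ≡ 435^2 = 189225 ≡ 546
256^32 ≡ 546^2 = 298116 ≡ 384
256^64 ≡ 384^2 = 147456 ≡ 321
66 = 64 + 2, so 256^66 ≡ 321·335 ≡ 213 (mod 577)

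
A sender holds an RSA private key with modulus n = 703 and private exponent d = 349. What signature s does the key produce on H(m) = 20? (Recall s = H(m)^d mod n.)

Squares mod 703: (H(m))^1≡20, (H(m))^2≡400, (H(m))^4≡419, (H(m))^8≡514, (H(m))^16≡571, (H(m))^32≡552, (H(m))^64≡305, (H(m))^128≡229, (H(m))^256≡419
349 = 256 + 64 + 16 + 8 + 4 + 1, so (H(m))^349 ≡ 419·305·571·514·419·20 ≡ 533 (mod 703)

533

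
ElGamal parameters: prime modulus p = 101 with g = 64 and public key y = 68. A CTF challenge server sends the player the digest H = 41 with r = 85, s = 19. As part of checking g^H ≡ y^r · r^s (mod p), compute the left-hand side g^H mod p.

64^41 mod 101 = 82

82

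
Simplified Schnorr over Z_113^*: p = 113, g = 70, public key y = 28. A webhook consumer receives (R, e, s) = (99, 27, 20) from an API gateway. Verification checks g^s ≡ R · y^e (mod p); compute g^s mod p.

70^2 = 4900 ≡ 41
70^4 ≡ 41^2 = 1681 ≡ 99
70^8 ≡ 99^2 = 9801 ≡ 83
70^16 ≡ 83^2 = 6889 ≡ 109
20 = 16 + 4, so 70^20 ≡ 109·99 ≡ 56 (mod 113)

56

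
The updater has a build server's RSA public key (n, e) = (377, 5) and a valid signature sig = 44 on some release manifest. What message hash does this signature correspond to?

213

Squares mod 377: sig^1≡44, sig^2≡51, sig^4≡339
5 = 4 + 1, so sig^5 ≡ 339·44 ≡ 213 (mod 377)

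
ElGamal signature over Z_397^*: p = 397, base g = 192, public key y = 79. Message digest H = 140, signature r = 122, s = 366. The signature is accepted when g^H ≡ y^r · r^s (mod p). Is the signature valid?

valid

Left side g^H mod p:
Squares mod 397: 192^1≡192, 192^2≡340, 192^4≡73, 192^8≡168, 192^16≡37, 192^32≡178, 192^64≡321, 192^128≡218
140 = 128 + 8 + 4, so 192^140 ≡ 218·168·73 ≡ 154 (mod 397)
Right side y^r · r^s mod p:
Squares mod 397: 79^1≡79, 79^2≡286, 79^4≡14, 79^8≡196, 79^16≡304, 79^32≡312, 79^64≡79
122 = 64 + 32 + 16 + 8 + 2, so 79^122 ≡ 79·312·304·196·286 ≡ 312 (mod 397)
Squares mod 397: 122^1≡122, 122^2≡195, 122^4≡310, 122^8≡26, 122^16≡279, 122^32≡29, 122^64≡47, 122^128≡224, 122^256≡154
366 = 256 + 64 + 32 + 8 + 4 + 2, so 122^366 ≡ 154·47·29·26·310·195 ≡ 171 (mod 397)
312·171 = 53352 ≡ 154 (mod 397)
154 ≡ 154 (mod 397), so the signature is genuine.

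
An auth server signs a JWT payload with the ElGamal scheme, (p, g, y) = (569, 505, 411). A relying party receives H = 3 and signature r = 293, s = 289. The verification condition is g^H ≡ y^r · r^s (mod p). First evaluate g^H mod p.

165

Squares mod 569: 505^1≡505, 505^2≡113
3 = 2 + 1, so 505^3 ≡ 113·505 ≡ 165 (mod 569)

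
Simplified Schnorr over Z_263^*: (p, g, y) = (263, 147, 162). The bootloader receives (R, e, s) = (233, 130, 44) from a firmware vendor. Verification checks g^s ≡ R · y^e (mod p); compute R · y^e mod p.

68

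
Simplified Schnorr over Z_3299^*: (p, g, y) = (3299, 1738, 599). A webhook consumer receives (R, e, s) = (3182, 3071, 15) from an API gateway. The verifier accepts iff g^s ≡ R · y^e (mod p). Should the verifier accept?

reject

g^s mod p:
1738^2 = 3020644 ≡ 2059
1738^4 ≡ 2059^2 = 4239481 ≡ 266
1738^8 ≡ 266^2 = 70756 ≡ 1477
15 = 8 + 4 + 2 + 1, so 1738^15 ≡ 1477·266·2059·1738 ≡ 1147 (mod 3299)
R · y^e mod p:
599^2 = 358801 ≡ 2509
599^4 ≡ 2509^2 = 6295081 ≡ 589
599^8 ≡ 589^2 = 346921 ≡ 526
599^16 ≡ 526^2 = 276676 ≡ 2859
599^32 ≡ 2859^2 = 8173881 ≡ 2258
599^64 ≡ 2258^2 = 5098564 ≡ 1609
599^128 ≡ 1609^2 = 2588881 ≡ 2465
599^256 ≡ 2465^2 = 6076225 ≡ 2766
599^512 ≡ 2766^2 = 7650756 ≡ 375
599^1024 ≡ 375^2 = 140625 ≡ 2067
599^2048 ≡ 2067^2 = 4272489 ≡ 284
3071 = 2048 + 512 + 256 + 128 + 64 + 32 + 16 + 8 + 4 + 2 + 1, so 599^3071 ≡ 284·375·2766·2465·1609·2258·2859·526·589·2509·599 ≡ 2803 (mod 3299)
3182·2803 = 8919146 ≡ 1949 (mod 3299)
1147 ≠ 1949; the check fails.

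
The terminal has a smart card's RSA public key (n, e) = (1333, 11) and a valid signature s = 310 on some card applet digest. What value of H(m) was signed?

s^2 ≡ 310^2 = 96100 ≡ 124
s^4 ≡ 124^2 = 15376 ≡ 713
s^8 ≡ 713^2 = 508369 ≡ 496
11 = 8 + 2 + 1, so s^11 ≡ 496·124·310 ≡ 341 (mod 1333)

341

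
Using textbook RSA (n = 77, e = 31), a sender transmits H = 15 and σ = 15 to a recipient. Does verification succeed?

passes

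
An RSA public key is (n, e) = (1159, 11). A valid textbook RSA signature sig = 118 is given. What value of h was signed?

sig^11 mod 1159 = 605

605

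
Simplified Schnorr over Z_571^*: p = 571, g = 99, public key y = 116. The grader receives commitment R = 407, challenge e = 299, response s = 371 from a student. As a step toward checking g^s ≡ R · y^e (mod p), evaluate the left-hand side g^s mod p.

64

Squares mod 571: 99^1≡99, 99^2≡94, 99^4≡271, 99^8≡353, 99^16≡131, 99^32≡31, 99^64≡390, 99^128≡214, 99^256≡116
371 = 256 + 64 + 32 + 16 + 2 + 1, so 99^371 ≡ 116·390·31·131·94·99 ≡ 64 (mod 571)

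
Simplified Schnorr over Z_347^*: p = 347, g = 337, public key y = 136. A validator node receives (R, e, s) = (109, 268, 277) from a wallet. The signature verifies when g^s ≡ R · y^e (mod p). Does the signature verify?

g^s mod p:
337^2 = 113569 ≡ 100
337^4 ≡ 100^2 = 10000 ≡ 284
337^8 ≡ 284^2 = 80656 ≡ 152
337^16 ≡ 152^2 = 23104 ≡ 202
337^32 ≡ 202^2 = 40804 ≡ 205
337^64 ≡ 205^2 = 42025 ≡ 38
337^128 ≡ 38^2 = 1444 ≡ 56
337^256 ≡ 56^2 = 3136 ≡ 13
277 = 256 + 16 + 4 + 1, so 337^277 ≡ 13·202·284·337 ≡ 231 (mod 347)
R · y^e mod p:
136^2 = 18496 ≡ 105
136^4 ≡ 105^2 = 11025 ≡ 268
136^8 ≡ 268^2 = 71824 ≡ 342
136^16 ≡ 342^2 = 116964 ≡ 25
136^32 ≡ 25^2 = 625 ≡ 278
136^64 ≡ 278^2 = 77284 ≡ 250
136^128 ≡ 250^2 = 62500 ≡ 40
136^256 ≡ 40^2 = 1600 ≡ 212
268 = 256 + 8 + 4, so 136^268 ≡ 212·342·268 ≡ 113 (mod 347)
109·113 = 12317 ≡ 172 (mod 347)
231 ≠ 172; the check fails.

does not verify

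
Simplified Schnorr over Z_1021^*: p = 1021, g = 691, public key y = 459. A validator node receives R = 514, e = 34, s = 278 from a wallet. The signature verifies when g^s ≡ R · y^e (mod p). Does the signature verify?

does not verify

g^s mod p:
691^2 = 477481 ≡ 674
691^4 ≡ 674^2 = 454276 ≡ 952
691^8 ≡ 952^2 = 906304 ≡ 677
691^16 ≡ 677^2 = 458329 ≡ 921
691^32 ≡ 921^2 = 848241 ≡ 811
691^64 ≡ 811^2 = 657721 ≡ 197
691^128 ≡ 197^2 = 38809 ≡ 11
691^256 ≡ 11^2 = 121
278 = 256 + 16 + 4 + 2, so 691^278 ≡ 121·921·952·674 ≡ 492 (mod 1021)
R · y^e mod p:
459^2 = 210681 ≡ 355
459^4 ≡ 355^2 = 126025 ≡ 442
459^8 ≡ 442^2 = 195364 ≡ 353
459^16 ≡ 353^2 = 124609 ≡ 47
459^32 ≡ 47^2 = 2209 ≡ 167
34 = 32 + 2, so 459^34 ≡ 167·355 ≡ 67 (mod 1021)
514·67 = 34438 ≡ 745 (mod 1021)
492 ≠ 745; the check fails.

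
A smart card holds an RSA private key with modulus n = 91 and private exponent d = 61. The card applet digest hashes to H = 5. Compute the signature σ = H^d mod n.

5

Squares mod 91: H^1≡5, H^2≡25, H^4≡79, H^8≡53, H^16≡79, H^32≡53
61 = 32 + 16 + 8 + 4 + 1, so H^61 ≡ 53·79·53·79·5 ≡ 5 (mod 91)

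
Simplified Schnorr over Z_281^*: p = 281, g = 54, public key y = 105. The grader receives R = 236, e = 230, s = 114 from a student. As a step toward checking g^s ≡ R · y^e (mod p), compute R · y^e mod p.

145

105^230 mod 281 = 28
R · y^e ≡ 236·28 = 6608 ≡ 145 (mod 281)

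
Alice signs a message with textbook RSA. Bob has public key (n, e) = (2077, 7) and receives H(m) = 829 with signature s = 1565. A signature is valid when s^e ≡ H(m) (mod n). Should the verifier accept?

accept

Squares mod 2077: s^1≡1565, s^2≡442, s^4≡126
7 = 4 + 2 + 1, so s^7 ≡ 126·442·1565 ≡ 829 (mod 2077)
Since 829 equals the digest 829, verification succeeds.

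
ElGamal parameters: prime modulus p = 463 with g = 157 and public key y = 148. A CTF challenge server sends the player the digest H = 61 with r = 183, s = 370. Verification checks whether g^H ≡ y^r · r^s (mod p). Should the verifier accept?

Left side g^H mod p:
157^2 = 24649 ≡ 110
157^4 ≡ 110^2 = 12100 ≡ 62
157^8 ≡ 62^2 = 3844 ≡ 140
157^16 ≡ 140^2 = 19600 ≡ 154
157^32 ≡ 154^2 = 23716 ≡ 103
61 = 32 + 16 + 8 + 4 + 1, so 157^61 ≡ 103·154·140·62·157 ≡ 63 (mod 463)
Right side y^r · r^s mod p:
148^2 = 21904 ≡ 143
148^4 ≡ 143^2 = 20449 ≡ 77
148^8 ≡ 77^2 = 5929 ≡ 373
148^16 ≡ 373^2 = 139129 ≡ 229
148^32 ≡ 229^2 = 52441 ≡ 122
148^64 ≡ 122^2 = 14884 ≡ 68
148^128 ≡ 68^2 = 4624 ≡ 457
183 = 128 + 32 + 16 + 4 + 2 + 1, so 148^183 ≡ 457·122·229·77·143·148 ≡ 126 (mod 463)
183^2 = 33489 ≡ 153
183^4 ≡ 153^2 = 23409 ≡ 259
183^8 ≡ 259^2 = 67081 ≡ 409
183^16 ≡ 409^2 = 167281 ≡ 138
183^32 ≡ 138^2 = 19044 ≡ 61
183^64 ≡ 61^2 = 3721 ≡ 17
183^128 ≡ 17^2 = 289
183^256 ≡ 289^2 = 83521 ≡ 181
370 = 256 + 64 + 32 + 16 + 2, so 183^370 ≡ 181·17·61·138·153 ≡ 311 (mod 463)
126·311 = 39186 ≡ 294 (mod 463)
63 ≠ 294, so verification fails.

reject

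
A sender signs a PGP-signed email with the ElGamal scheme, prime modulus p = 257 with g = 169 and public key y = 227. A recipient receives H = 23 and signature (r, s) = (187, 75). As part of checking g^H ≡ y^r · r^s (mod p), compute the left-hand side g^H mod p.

169^2 = 28561 ≡ 34
169^4 ≡ 34^2 = 1156 ≡ 128
169^8 ≡ 128^2 = 16384 ≡ 193
169^16 ≡ 193^2 = 37249 ≡ 241
23 = 16 + 4 + 2 + 1, so 169^23 ≡ 241·128·34·169 ≡ 222 (mod 257)

222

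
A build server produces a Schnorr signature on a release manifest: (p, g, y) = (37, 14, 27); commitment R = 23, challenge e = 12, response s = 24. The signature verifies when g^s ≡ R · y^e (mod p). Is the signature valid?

invalid

g^s mod p:
14^2 = 196 ≡ 11
14^4 ≡ 11^2 = 121 ≡ 10
14^8 ≡ 10^2 = 100 ≡ 26
14^16 ≡ 26^2 = 676 ≡ 10
24 = 16 + 8, so 14^24 ≡ 10·26 ≡ 1 (mod 37)
R · y^e mod p:
27^2 = 729 ≡ 26
27^4 ≡ 26^2 = 676 ≡ 10
27^8 ≡ 10^2 = 100 ≡ 26
12 = 8 + 4, so 27^12 ≡ 26·10 ≡ 1 (mod 37)
23·1 = 23 ≡ 23 (mod 37)
1 ≠ 23; the check fails.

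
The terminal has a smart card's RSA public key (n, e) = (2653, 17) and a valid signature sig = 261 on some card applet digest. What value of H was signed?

Squares mod 2653: sig^1≡261, sig^2≡1796, sig^4≡2221, sig^8≡914, sig^16≡2354
17 = 16 + 1, so sig^17 ≡ 2354·261 ≡ 1551 (mod 2653)

1551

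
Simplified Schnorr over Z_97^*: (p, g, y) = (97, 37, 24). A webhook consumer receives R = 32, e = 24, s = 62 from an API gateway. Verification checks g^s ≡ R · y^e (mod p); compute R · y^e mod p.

32

Squares mod 97: 24^1≡24, 24^2≡91, 24^4≡36, 24^8≡35, 24^16≡61
24 = 16 + 8, so 24^24 ≡ 61·35 ≡ 1 (mod 97)
R · y^e ≡ 32·1 = 32 ≡ 32 (mod 97)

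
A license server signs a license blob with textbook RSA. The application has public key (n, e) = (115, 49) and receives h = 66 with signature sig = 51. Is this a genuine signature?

Squares mod 115: sig^1≡51, sig^2≡71, sig^4≡96, sig^8≡16, sig^16≡26, sig^32≡101
49 = 32 + 16 + 1, so sig^49 ≡ 101·26·51 ≡ 66 (mod 115)
sig^49 mod 115 = 66 matches h.

genuine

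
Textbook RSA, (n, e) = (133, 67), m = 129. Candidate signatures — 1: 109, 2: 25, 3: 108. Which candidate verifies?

3

Candidate 1: Squares mod 133: 109^1≡109, 109^2≡44, 109^4≡74, 109^8≡23, 109^16≡130, 109^32≡9, 109^64≡81; 67 = 64 + 2 + 1, so 109^67 ≡ 81·44·109 ≡ 116 (mod 133)
Candidate 2: Squares mod 133: 25^1≡25, 25^2≡93, 25^4≡4, 25^8≡16, 25^16≡123, 25^32≡100, 25^64≡25; 67 = 64 + 2 + 1, so 25^67 ≡ 25·93·25 ≡ 4 (mod 133)
Candidate 3: Squares mod 133: 108^1≡108, 108^2≡93, 108^4≡4, 108^8≡16, 108^16≡123, 108^32≡100, 108^64≡25; 67 = 64 + 2 + 1, so 108^67 ≡ 25·93·108 ≡ 129 (mod 133)
  → matches m = 129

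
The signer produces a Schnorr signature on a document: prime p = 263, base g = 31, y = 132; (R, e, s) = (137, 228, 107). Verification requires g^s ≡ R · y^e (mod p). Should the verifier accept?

g^s mod p:
31^2 = 961 ≡ 172
31^4 ≡ 172^2 = 29584 ≡ 128
31^8 ≡ 128^2 = 16384 ≡ 78
31^16 ≡ 78^2 = 6084 ≡ 35
31^32 ≡ 35^2 = 1225 ≡ 173
31^64 ≡ 173^2 = 29929 ≡ 210
107 = 64 + 32 + 8 + 2 + 1, so 31^107 ≡ 210·173·78·172·31 ≡ 192 (mod 263)
R · y^e mod p:
132^2 = 17424 ≡ 66
132^4 ≡ 66^2 = 4356 ≡ 148
132^8 ≡ 148^2 = 21904 ≡ 75
132^16 ≡ 75^2 = 5625 ≡ 102
132^32 ≡ 102^2 = 10404 ≡ 147
132^64 ≡ 147^2 = 21609 ≡ 43
132^128 ≡ 43^2 = 1849 ≡ 8
228 = 128 + 64 + 32 + 4, so 132^228 ≡ 8·43·147·148 ≡ 136 (mod 263)
137·136 = 18632 ≡ 222 (mod 263)
192 ≠ 222; the check fails.

reject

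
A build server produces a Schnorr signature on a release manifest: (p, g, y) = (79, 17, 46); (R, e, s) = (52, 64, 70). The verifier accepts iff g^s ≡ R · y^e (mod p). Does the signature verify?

g^s mod p:
Squares mod 79: 17^1≡17, 17^2≡52, 17^4≡18, 17^8≡8, 17^16≡64, 17^32≡67, 17^64≡65
70 = 64 + 4 + 2, so 17^70 ≡ 65·18·52 ≡ 10 (mod 79)
R · y^e mod p:
Squares mod 79: 46^1≡46, 46^2≡62, 46^4≡52, 46^8≡18, 46^16≡8, 46^32≡64, 46^64≡67
46^64 ≡ 67 (mod 79)
52·67 = 3484 ≡ 8 (mod 79)
10 ≠ 8; the check fails.

does not verify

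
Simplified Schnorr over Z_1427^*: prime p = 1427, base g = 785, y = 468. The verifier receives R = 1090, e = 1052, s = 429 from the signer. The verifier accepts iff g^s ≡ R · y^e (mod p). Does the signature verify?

g^s mod p:
785^429 mod 1427 = 921
R · y^e mod p:
468^1052 mod 1427 = 607
1090·607 = 661630 ≡ 929 (mod 1427)
921 ≠ 929; the check fails.

does not verify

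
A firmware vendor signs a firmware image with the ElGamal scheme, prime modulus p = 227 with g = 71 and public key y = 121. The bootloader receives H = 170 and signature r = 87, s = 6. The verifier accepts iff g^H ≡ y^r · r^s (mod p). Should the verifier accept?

Left side g^H mod p:
Squares mod 227: 71^1≡71, 71^2≡47, 71^4≡166, 71^8≡89, 71^16≡203, 71^32≡122, 71^64≡129, 71^128≡70
170 = 128 + 32 + 8 + 2, so 71^170 ≡ 70·122·89·47 ≡ 57 (mod 227)
Right side y^r · r^s mod p:
Squares mod 227: 121^1≡121, 121^2≡113, 121^4≡57, 121^8≡71, 121^16≡47, 121^32≡166, 121^64≡89
87 = 64 + 16 + 4 + 2 + 1, so 121^87 ≡ 89·47·57·113·121 ≡ 207 (mod 227)
Squares mod 227: 87^1≡87, 87^2≡78, 87^4≡182
6 = 4 + 2, so 87^6 ≡ 182·78 ≡ 122 (mod 227)
207·122 = 25254 ≡ 57 (mod 227)
57 ≡ 57 (mod 227), so the signature is genuine.

accept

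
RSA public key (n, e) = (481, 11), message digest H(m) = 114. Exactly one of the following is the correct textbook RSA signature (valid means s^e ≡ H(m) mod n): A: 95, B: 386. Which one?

A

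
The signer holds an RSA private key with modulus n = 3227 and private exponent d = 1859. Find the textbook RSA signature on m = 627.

Squares mod 3227: m^1≡627, m^2≡2662, m^4≡2979, m^8≡191, m^16≡984, m^32≡156, m^64≡1747, m^128≡2494, m^256≡1607, m^512≡849, m^1024≡1180
1859 = 1024 + 512 + 256 + 64 + 2 + 1, so m^1859 ≡ 1180·849·1607·1747·2662·627 ≡ 996 (mod 3227)

996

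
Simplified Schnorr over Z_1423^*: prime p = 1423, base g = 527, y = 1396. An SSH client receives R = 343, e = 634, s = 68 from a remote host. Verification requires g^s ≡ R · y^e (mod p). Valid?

no

g^s mod p:
Squares mod 1423: 527^1≡527, 527^2≡244, 527^4≡1193, 527^8≡249, 527^16≡812, 527^32≡495, 527^64≡269
68 = 64 + 4, so 527^68 ≡ 269·1193 ≡ 742 (mod 1423)
R · y^e mod p:
Squares mod 1423: 1396^1≡1396, 1396^2≡729, 1396^4≡662, 1396^8≡1383, 1396^16≡177, 1396^32≡23, 1396^64≡529, 1396^128≡933, 1396^256≡1036, 1396^512≡354
634 = 512 + 64 + 32 + 16 + 8 + 2, so 1396^634 ≡ 354·529·23·177·1383·729 ≡ 114 (mod 1423)
343·114 = 39102 ≡ 681 (mod 1423)
742 ≠ 681; the check fails.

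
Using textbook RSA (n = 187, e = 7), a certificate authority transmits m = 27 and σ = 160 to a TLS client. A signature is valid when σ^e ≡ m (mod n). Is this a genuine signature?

forged

σ^2 ≡ 160^2 = 25600 ≡ 168
σ^4 ≡ 168^2 = 28224 ≡ 174
7 = 4 + 2 + 1, so σ^7 ≡ 174·168·160 ≡ 63 (mod 187)
σ^7 mod 187 = 63, but m = 27.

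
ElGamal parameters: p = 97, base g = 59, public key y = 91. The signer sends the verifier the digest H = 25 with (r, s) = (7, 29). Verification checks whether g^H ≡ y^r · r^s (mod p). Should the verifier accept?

accept

Left side g^H mod p:
59^2 = 3481 ≡ 86
59^4 ≡ 86^2 = 7396 ≡ 24
59^8 ≡ 24^2 = 576 ≡ 91
59^16 ≡ 91^2 = 8281 ≡ 36
25 = 16 + 8 + 1, so 59^25 ≡ 36·91·59 ≡ 60 (mod 97)
Right side y^r · r^s mod p:
91^2 = 8281 ≡ 36
91^4 ≡ 36^2 = 1296 ≡ 35
7 = 4 + 2 + 1, so 91^7 ≡ 35·36·91 ≡ 6 (mod 97)
7^2 = 49
7^4 ≡ 49^2 = 2401 ≡ 73
7^8 ≡ 73^2 = 5329 ≡ 91
7^16 ≡ 91^2 = 8281 ≡ 36
29 = 16 + 8 + 4 + 1, so 7^29 ≡ 36·91·73·7 ≡ 10 (mod 97)
6·10 = 60 ≡ 60 (mod 97)
60 ≡ 60 (mod 97), so the signature is genuine.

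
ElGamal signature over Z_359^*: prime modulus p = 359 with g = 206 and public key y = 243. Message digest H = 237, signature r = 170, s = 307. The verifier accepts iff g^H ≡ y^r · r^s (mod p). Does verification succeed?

fails

Left side g^H mod p:
206^237 mod 359 = 29
Right side y^r · r^s mod p:
243^170 mod 359 = 282
170^307 mod 359 = 250
282·250 = 70500 ≡ 136 (mod 359)
29 ≠ 136, so verification fails.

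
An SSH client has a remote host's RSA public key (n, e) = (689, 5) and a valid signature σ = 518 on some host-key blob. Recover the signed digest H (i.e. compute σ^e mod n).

215

σ^2 ≡ 518^2 = 268324 ≡ 303
σ^4 ≡ 303^2 = 91809 ≡ 172
5 = 4 + 1, so σ^5 ≡ 172·518 ≡ 215 (mod 689)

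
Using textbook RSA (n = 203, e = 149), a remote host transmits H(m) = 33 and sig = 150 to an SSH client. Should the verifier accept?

accept

Squares mod 203: sig^1≡150, sig^2≡170, sig^4≡74, sig^8≡198, sig^16≡25, sig^32≡16, sig^64≡53, sig^128≡170
149 = 128 + 16 + 4 + 1, so sig^149 ≡ 170·25·74·150 ≡ 33 (mod 203)
Since 33 equals the digest 33, verification succeeds.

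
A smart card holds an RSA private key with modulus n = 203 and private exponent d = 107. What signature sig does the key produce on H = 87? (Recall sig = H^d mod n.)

H^2 ≡ 87^2 = 7569 ≡ 58
H^4 ≡ 58^2 = 3364 ≡ 116
H^8 ≡ 116^2 = 13456 ≡ 58
H^16 ≡ 58^2 = 3364 ≡ 116
H^32 ≡ 116^2 = 13456 ≡ 58
H^64 ≡ 58^2 = 3364 ≡ 116
107 = 64 + 32 + 8 + 2 + 1, so H^107 ≡ 116·58·58·58·87 ≡ 145 (mod 203)

145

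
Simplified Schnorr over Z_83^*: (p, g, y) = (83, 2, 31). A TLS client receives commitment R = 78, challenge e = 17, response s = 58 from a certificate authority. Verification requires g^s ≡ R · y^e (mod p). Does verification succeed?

passes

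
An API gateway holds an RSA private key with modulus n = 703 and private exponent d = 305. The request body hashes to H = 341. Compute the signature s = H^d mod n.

H^2 ≡ 341^2 = 116281 ≡ 286
H^4 ≡ 286^2 = 81796 ≡ 248
H^8 ≡ 248^2 = 61504 ≡ 343
H^16 ≡ 343^2 = 117649 ≡ 248
H^32 ≡ 248^2 = 61504 ≡ 343
H^64 ≡ 343^2 = 117649 ≡ 248
H^128 ≡ 248^2 = 61504 ≡ 343
H^256 ≡ 343^2 = 117649 ≡ 248
305 = 256 + 32 + 16 + 1, so H^305 ≡ 248·343·248·341 ≡ 208 (mod 703)

208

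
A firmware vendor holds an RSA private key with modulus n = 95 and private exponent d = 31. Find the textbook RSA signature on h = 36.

16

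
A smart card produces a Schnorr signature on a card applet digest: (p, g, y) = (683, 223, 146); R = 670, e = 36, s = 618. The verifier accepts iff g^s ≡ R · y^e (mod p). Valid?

yes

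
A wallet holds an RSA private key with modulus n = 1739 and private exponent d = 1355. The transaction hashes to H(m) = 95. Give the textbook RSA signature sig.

(H(m))^2 ≡ 95^2 = 9025 ≡ 330
(H(m))^4 ≡ 330^2 = 108900 ≡ 1082
(H(m))^8 ≡ 1082^2 = 1170724 ≡ 377
(H(m))^16 ≡ 377^2 = 142129 ≡ 1270
(H(m))^32 ≡ 1270^2 = 1612900 ≡ 847
(H(m))^64 ≡ 847^2 = 717409 ≡ 941
(H(m))^128 ≡ 941^2 = 885481 ≡ 330
(H(m))^256 ≡ 330^2 = 108900 ≡ 1082
(H(m))^512 ≡ 1082^2 = 1170724 ≡ 377
(H(m))^1024 ≡ 377^2 = 142129 ≡ 1270
1355 = 1024 + 256 + 64 + 8 + 2 + 1, so (H(m))^1355 ≡ 1270·1082·941·377·330·95 ≡ 189 (mod 1739)

189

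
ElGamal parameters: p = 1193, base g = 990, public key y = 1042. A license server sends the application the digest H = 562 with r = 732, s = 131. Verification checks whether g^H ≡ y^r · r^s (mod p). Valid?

Left side g^H mod p:
990^562 mod 1193 = 95
Right side y^r · r^s mod p:
1042^732 mod 1193 = 602
732^131 mod 1193 = 1081
602·1081 = 650762 ≡ 577 (mod 1193)
95 ≠ 577, so verification fails.

no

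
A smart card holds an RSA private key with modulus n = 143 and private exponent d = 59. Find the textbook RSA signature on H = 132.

33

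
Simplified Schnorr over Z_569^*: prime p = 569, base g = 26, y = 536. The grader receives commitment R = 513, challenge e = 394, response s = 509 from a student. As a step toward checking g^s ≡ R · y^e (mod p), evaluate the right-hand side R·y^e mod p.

373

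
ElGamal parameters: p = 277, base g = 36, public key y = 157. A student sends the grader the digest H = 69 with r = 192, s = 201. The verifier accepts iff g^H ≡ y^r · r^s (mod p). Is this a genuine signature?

genuine

Left side g^H mod p:
Squares mod 277: 36^1≡36, 36^2≡188, 36^4≡165, 36^8≡79, 36^16≡147, 36^32≡3, 36^64≡9
69 = 64 + 4 + 1, so 36^69 ≡ 9·165·36 ≡ 276 (mod 277)
Right side y^r · r^s mod p:
Squares mod 277: 157^1≡157, 157^2≡273, 157^4≡16, 157^8≡256, 157^16≡164, 157^32≡27, 157^64≡175, 157^128≡155
192 = 128 + 64, so 157^192 ≡ 155·175 ≡ 256 (mod 277)
Squares mod 277: 192^1≡192, 192^2≡23, 192^4≡252, 192^8≡71, 192^16≡55, 192^32≡255, 192^64≡207, 192^128≡191
201 = 128 + 64 + 8 + 1, so 192^201 ≡ 191·207·71·192 ≡ 66 (mod 277)
256·66 = 16896 ≡ 276 (mod 277)
276 ≡ 276 (mod 277), so the signature is genuine.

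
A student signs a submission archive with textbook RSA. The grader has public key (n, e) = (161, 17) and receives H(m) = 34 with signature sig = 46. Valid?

sig^2 ≡ 46^2 = 2116 ≡ 23
sig^4 ≡ 23^2 = 529 ≡ 46
sig^8 ≡ 46^2 = 2116 ≡ 23
sig^16 ≡ 23^2 = 529 ≡ 46
17 = 16 + 1, so sig^17 ≡ 46·46 ≡ 23 (mod 161)
sig^17 mod 161 = 23, but H(m) = 34.

no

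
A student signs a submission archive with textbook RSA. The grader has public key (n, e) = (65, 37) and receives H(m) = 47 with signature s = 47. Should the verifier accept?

s^37 mod 65 = 47
Since 47 equals the digest 47, verification succeeds.

accept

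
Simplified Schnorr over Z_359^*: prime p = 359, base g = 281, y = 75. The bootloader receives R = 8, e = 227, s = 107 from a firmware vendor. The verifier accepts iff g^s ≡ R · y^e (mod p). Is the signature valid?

g^s mod p:
281^2 = 78961 ≡ 340
281^4 ≡ 340^2 = 115600 ≡ 2
281^8 ≡ 2^2 = 4
281^16 ≡ 4^2 = 16
281^32 ≡ 16^2 = 256
281^64 ≡ 256^2 = 65536 ≡ 198
107 = 64 + 32 + 8 + 2 + 1, so 281^107 ≡ 198·256·4·340·281 ≡ 131 (mod 359)
R · y^e mod p:
75^2 = 5625 ≡ 240
75^4 ≡ 240^2 = 57600 ≡ 160
75^8 ≡ 160^2 = 25600 ≡ 111
75^16 ≡ 111^2 = 12321 ≡ 115
75^32 ≡ 115^2 = 13225 ≡ 301
75^64 ≡ 301^2 = 90601 ≡ 133
75^128 ≡ 133^2 = 17689 ≡ 98
227 = 128 + 64 + 32 + 2 + 1, so 75^227 ≡ 98·133·301·240·75 ≡ 151 (mod 359)
8·151 = 1208 ≡ 131 (mod 359)
131 ≡ 131 (mod 359); signature holds.

valid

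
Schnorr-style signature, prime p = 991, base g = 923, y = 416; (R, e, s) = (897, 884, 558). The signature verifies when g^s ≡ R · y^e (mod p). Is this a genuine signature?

genuine

g^s mod p:
923^558 mod 991 = 632
R · y^e mod p:
416^884 mod 991 = 668
897·668 = 599196 ≡ 632 (mod 991)
632 ≡ 632 (mod 991); signature holds.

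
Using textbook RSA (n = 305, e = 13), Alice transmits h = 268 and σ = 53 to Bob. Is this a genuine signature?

genuine

Squares mod 305: σ^1≡53, σ^2≡64, σ^4≡131, σ^8≡81
13 = 8 + 4 + 1, so σ^13 ≡ 81·131·53 ≡ 268 (mod 305)
268 = h, so the signature checks out.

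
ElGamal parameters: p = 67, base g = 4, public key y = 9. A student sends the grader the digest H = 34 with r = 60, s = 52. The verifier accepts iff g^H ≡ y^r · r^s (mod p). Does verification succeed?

passes

Left side g^H mod p:
4^2 = 16
4^4 ≡ 16^2 = 256 ≡ 55
4^8 ≡ 55^2 = 3025 ≡ 10
4^16 ≡ 10^2 = 100 ≡ 33
4^32 ≡ 33^2 = 1089 ≡ 17
34 = 32 + 2, so 4^34 ≡ 17·16 ≡ 4 (mod 67)
Right side y^r · r^s mod p:
9^2 = 81 ≡ 14
9^4 ≡ 14^2 = 196 ≡ 62
9^8 ≡ 62^2 = 3844 ≡ 25
9^16 ≡ 25^2 = 625 ≡ 22
9^32 ≡ 22^2 = 484 ≡ 15
60 = 32 + 16 + 8 + 4, so 9^60 ≡ 15·22·25·62 ≡ 22 (mod 67)
60^2 = 3600 ≡ 49
60^4 ≡ 49^2 = 2401 ≡ 56
60^8 ≡ 56^2 = 3136 ≡ 54
60^16 ≡ 54^2 = 2916 ≡ 35
60^32 ≡ 35^2 = 1225 ≡ 19
52 = 32 + 16 + 4, so 60^52 ≡ 19·35·56 ≡ 55 (mod 67)
22·55 = 1210 ≡ 4 (mod 67)
4 ≡ 4 (mod 67), so the signature is genuine.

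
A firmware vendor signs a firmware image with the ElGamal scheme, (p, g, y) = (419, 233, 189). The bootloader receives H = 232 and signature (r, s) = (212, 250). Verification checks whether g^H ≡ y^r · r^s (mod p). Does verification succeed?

Left side g^H mod p:
Squares mod 419: 233^1≡233, 233^2≡238, 233^4≡79, 233^8≡375, 233^16≡260, 233^32≡141, 233^64≡188, 233^128≡148
232 = 128 + 64 + 32 + 8, so 233^232 ≡ 148·188·141·375 ≡ 362 (mod 419)
Right side y^r · r^s mod p:
Squares mod 419: 189^1≡189, 189^2≡106, 189^4≡342, 189^8≡63, 189^16≡198, 189^32≡237, 189^64≡23, 189^128≡110
212 = 128 + 64 + 16 + 4, so 189^212 ≡ 110·23·198·342 ≡ 341 (mod 419)
Squares mod 419: 212^1≡212, 212^2≡111, 212^4≡170, 212^8≡408, 212^16≡121, 212^32≡395, 212^64≡157, 212^128≡347
250 = 128 + 64 + 32 + 16 + 8 + 2, so 212^250 ≡ 347·157·395·121·408·111 ≡ 178 (mod 419)
341·178 = 60698 ≡ 362 (mod 419)
362 ≡ 362 (mod 419), so the signature is genuine.

passes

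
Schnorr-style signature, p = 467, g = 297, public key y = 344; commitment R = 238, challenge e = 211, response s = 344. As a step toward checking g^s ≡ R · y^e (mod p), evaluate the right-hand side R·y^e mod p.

344^2 = 118336 ≡ 185
344^4 ≡ 185^2 = 34225 ≡ 134
344^8 ≡ 134^2 = 17956 ≡ 210
344^16 ≡ 210^2 = 44100 ≡ 202
344^32 ≡ 202^2 = 40804 ≡ 175
344^64 ≡ 175^2 = 30625 ≡ 270
344^128 ≡ 270^2 = 72900 ≡ 48
211 = 128 + 64 + 16 + 2 + 1, so 344^211 ≡ 48·270·202·185·344 ≡ 245 (mod 467)
R · y^e ≡ 238·245 = 58310 ≡ 402 (mod 467)

402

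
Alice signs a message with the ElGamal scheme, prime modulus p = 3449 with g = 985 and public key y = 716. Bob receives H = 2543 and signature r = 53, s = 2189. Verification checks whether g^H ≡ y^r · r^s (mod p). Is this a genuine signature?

forged

Left side g^H mod p:
985^2 = 970225 ≡ 1056
985^4 ≡ 1056^2 = 1115136 ≡ 1109
985^8 ≡ 1109^2 = 1229881 ≡ 2037
985^16 ≡ 2037^2 = 4149369 ≡ 222
985^32 ≡ 222^2 = 49284 ≡ 998
985^64 ≡ 998^2 = 996004 ≡ 2692
985^128 ≡ 2692^2 = 7246864 ≡ 515
985^256 ≡ 515^2 = 265225 ≡ 3101
985^512 ≡ 3101^2 = 9616201 ≡ 389
985^1024 ≡ 389^2 = 151321 ≡ 3014
985^2048 ≡ 3014^2 = 9084196 ≡ 2979
2543 = 2048 + 256 + 128 + 64 + 32 + 8 + 4 + 2 + 1, so 985^2543 ≡ 2979·3101·515·2692·998·2037·1109·1056·985 ≡ 2222 (mod 3449)
Right side y^r · r^s mod p:
716^2 = 512656 ≡ 2204
716^4 ≡ 2204^2 = 4857616 ≡ 1424
716^8 ≡ 1424^2 = 2027776 ≡ 3213
716^16 ≡ 3213^2 = 10323369 ≡ 512
716^32 ≡ 512^2 = 262144 ≡ 20
53 = 32 + 16 + 4 + 1, so 716^53 ≡ 20·512·1424·716 ≡ 3280 (mod 3449)
53^2 = 2809
53^4 ≡ 2809^2 = 7890481 ≡ 2618
53^8 ≡ 2618^2 = 6853924 ≡ 761
53^16 ≡ 761^2 = 579121 ≡ 3138
53^32 ≡ 3138^2 = 9847044 ≡ 149
53^64 ≡ 149^2 = 22201 ≡ 1507
53^128 ≡ 1507^2 = 2271049 ≡ 1607
53^256 ≡ 1607^2 = 2582449 ≡ 2597
53^512 ≡ 2597^2 = 6744409 ≡ 1614
53^1024 ≡ 1614^2 = 2604996 ≡ 1001
53^2048 ≡ 1001^2 = 1002001 ≡ 1791
2189 = 2048 + 128 + 8 + 4 + 1, so 53^2189 ≡ 1791·1607·761·2618·53 ≡ 958 (mod 3449)
3280·958 = 3142240 ≡ 201 (mod 3449)
2222 ≠ 201, so verification fails.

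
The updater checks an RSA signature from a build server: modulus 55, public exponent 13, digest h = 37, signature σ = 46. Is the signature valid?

σ^13 mod 55 = 41
41 ≠ 37, so verification fails.

invalid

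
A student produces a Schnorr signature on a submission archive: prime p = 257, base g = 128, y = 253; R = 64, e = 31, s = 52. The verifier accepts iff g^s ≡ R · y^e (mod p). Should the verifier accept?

g^s mod p:
128^2 = 16384 ≡ 193
128^4 ≡ 193^2 = 37249 ≡ 241
128^8 ≡ 241^2 = 58081 ≡ 256
128^16 ≡ 256^2 = 65536 ≡ 1
128^32 ≡ 1^2 = 1
52 = 32 + 16 + 4, so 128^52 ≡ 1·1·241 ≡ 241 (mod 257)
R · y^e mod p:
253^2 = 64009 ≡ 16
253^4 ≡ 16^2 = 256
253^8 ≡ 256^2 = 65536 ≡ 1
253^16 ≡ 1^2 = 1
31 = 16 + 8 + 4 + 2 + 1, so 253^31 ≡ 1·1·256·16·253 ≡ 64 (mod 257)
64·64 = 4096 ≡ 241 (mod 257)
241 ≡ 241 (mod 257); signature holds.

accept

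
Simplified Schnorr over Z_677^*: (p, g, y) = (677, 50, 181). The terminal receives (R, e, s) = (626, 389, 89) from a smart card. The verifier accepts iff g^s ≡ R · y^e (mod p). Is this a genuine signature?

g^s mod p:
50^2 = 2500 ≡ 469
50^4 ≡ 469^2 = 219961 ≡ 613
50^8 ≡ 613^2 = 375769 ≡ 34
50^16 ≡ 34^2 = 1156 ≡ 479
50^32 ≡ 479^2 = 229441 ≡ 615
50^64 ≡ 615^2 = 378225 ≡ 459
89 = 64 + 16 + 8 + 1, so 50^89 ≡ 459·479·34·50 ≡ 124 (mod 677)
R · y^e mod p:
181^2 = 32761 ≡ 265
181^4 ≡ 265^2 = 70225 ≡ 494
181^8 ≡ 494^2 = 244036 ≡ 316
181^16 ≡ 316^2 = 99856 ≡ 337
181^32 ≡ 337^2 = 113569 ≡ 510
181^64 ≡ 510^2 = 260100 ≡ 132
181^128 ≡ 132^2 = 17424 ≡ 499
181^256 ≡ 499^2 = 249001 ≡ 542
389 = 256 + 128 + 4 + 1, so 181^389 ≡ 542·499·494·181 ≡ 502 (mod 677)
626·502 = 314252 ≡ 124 (mod 677)
124 ≡ 124 (mod 677); signature holds.

genuine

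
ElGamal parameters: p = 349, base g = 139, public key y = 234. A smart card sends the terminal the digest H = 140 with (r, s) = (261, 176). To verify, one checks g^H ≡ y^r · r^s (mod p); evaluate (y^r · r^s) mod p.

66

Squares mod 349: 234^1≡234, 234^2≡312, 234^4≡322, 234^8≡31, 234^16≡263, 234^32≡67, 234^64≡301, 234^128≡210, 234^256≡126
261 = 256 + 4 + 1, so 234^261 ≡ 126·322·234 ≡ 1 (mod 349)
Squares mod 349: 261^1≡261, 261^2≡66, 261^4≡168, 261^8≡304, 261^16≡280, 261^32≡224, 261^64≡269, 261^128≡118
176 = 128 + 32 + 16, so 261^176 ≡ 118·224·280 ≡ 66 (mod 349)
y^r · r^s ≡ 1·66 = 66 ≡ 66 (mod 349)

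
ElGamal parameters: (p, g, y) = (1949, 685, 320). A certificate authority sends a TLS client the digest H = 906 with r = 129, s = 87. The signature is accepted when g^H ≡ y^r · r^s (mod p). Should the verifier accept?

Left side g^H mod p:
685^2 = 469225 ≡ 1465
685^4 ≡ 1465^2 = 2146225 ≡ 376
685^8 ≡ 376^2 = 141376 ≡ 1048
685^16 ≡ 1048^2 = 1098304 ≡ 1017
685^32 ≡ 1017^2 = 1034289 ≡ 1319
685^64 ≡ 1319^2 = 1739761 ≡ 1253
685^128 ≡ 1253^2 = 1570009 ≡ 1064
685^256 ≡ 1064^2 = 1132096 ≡ 1676
685^512 ≡ 1676^2 = 2808976 ≡ 467
906 = 512 + 256 + 128 + 8 + 2, so 685^906 ≡ 467·1676·1064·1048·1465 ≡ 114 (mod 1949)
Right side y^r · r^s mod p:
320^2 = 102400 ≡ 1052
320^4 ≡ 1052^2 = 1106704 ≡ 1621
320^8 ≡ 1621^2 = 2627641 ≡ 389
320^16 ≡ 389^2 = 151321 ≡ 1248
320^32 ≡ 1248^2 = 1557504 ≡ 253
320^64 ≡ 253^2 = 64009 ≡ 1641
320^128 ≡ 1641^2 = 2692881 ≡ 1312
129 = 128 + 1, so 320^129 ≡ 1312·320 ≡ 805 (mod 1949)
129^2 = 16641 ≡ 1049
129^4 ≡ 1049^2 = 1100401 ≡ 1165
129^8 ≡ 1165^2 = 1357225 ≡ 721
129^16 ≡ 721^2 = 519841 ≡ 1407
129^32 ≡ 1407^2 = 1979649 ≡ 1414
129^64 ≡ 1414^2 = 1999396 ≡ 1671
87 = 64 + 16 + 4 + 2 + 1, so 129^87 ≡ 1671·1407·1165·1049·129 ≡ 968 (mod 1949)
805·968 = 779240 ≡ 1589 (mod 1949)
114 ≠ 1589, so verification fails.

reject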